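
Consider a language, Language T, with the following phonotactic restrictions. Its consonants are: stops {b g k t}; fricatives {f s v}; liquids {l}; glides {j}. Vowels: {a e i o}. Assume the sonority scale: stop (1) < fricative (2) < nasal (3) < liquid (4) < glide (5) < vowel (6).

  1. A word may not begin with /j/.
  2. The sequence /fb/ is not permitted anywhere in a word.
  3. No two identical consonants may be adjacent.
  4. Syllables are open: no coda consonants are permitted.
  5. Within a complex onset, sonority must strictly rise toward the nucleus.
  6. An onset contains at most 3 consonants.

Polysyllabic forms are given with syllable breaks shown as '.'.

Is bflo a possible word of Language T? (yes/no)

yes

bflo — σ1 onset /bfl/ (1→2→4 rises), coda /∅/ ok → well-formed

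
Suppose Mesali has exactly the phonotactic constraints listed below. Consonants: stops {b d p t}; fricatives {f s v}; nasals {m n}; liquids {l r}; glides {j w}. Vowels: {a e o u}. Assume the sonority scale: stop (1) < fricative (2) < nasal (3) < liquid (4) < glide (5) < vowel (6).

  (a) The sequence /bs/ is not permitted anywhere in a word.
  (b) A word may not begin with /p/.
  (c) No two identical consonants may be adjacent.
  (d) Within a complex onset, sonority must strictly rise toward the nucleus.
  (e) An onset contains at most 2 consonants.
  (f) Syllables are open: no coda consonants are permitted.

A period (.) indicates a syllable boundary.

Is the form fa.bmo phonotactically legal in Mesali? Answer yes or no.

yes

fa.bmo — σ1 onset /f/, coda /∅/ ok; σ2 onset /bm/ (1→3 rises), coda /∅/ ok → phonotactically legal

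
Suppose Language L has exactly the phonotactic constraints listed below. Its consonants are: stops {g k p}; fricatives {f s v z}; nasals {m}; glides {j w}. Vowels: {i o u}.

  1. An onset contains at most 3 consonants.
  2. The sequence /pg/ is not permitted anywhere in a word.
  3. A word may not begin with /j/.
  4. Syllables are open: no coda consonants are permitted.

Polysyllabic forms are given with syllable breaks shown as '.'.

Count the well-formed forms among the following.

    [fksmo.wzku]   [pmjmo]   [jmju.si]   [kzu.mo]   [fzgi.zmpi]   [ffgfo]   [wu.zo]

3

[fksmo.wzku] — violates constraint 1: syllable 1 onset /fksm/ has 4 consonants (> 3) → ill-formed
[pmjmo] — violates constraint 1: syllable 1 onset /pmjm/ has 4 consonants (> 3) → ill-formed
[jmju.si] — violates constraint 3: word begins with /j/ → ill-formed
[kzu.mo] — σ1 onset /kz/ (2C), coda /∅/ ok; σ2 onset /m/, coda /∅/ ok → well-formed
[fzgi.zmpi] — σ1 onset /fzg/ (3C), coda /∅/ ok; σ2 onset /zmp/ (3C), coda /∅/ ok → well-formed
[ffgfo] — violates constraint 1: syllable 1 onset /ffgf/ has 4 consonants (> 3) → ill-formed
[wu.zo] — σ1 onset /w/, coda /∅/ ok; σ2 onset /z/, coda /∅/ ok → well-formed
Well-formed: [kzu.mo], [fzgi.zmpi], [wu.zo] → 3.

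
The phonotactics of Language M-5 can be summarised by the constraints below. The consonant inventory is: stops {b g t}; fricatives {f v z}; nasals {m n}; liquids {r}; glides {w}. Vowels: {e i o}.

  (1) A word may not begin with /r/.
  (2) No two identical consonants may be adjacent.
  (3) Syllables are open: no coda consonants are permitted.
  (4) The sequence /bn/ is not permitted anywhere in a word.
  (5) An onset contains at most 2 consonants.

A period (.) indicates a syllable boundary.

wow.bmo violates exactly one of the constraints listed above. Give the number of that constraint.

wow.bmo: syllable 1 coda /w/ has 1 consonant (> 0).
This is a violation of constraint 3: "Syllables are open: no coda consonants are permitted."
The remaining constraints (1, 2, 4, 5) are satisfied.

3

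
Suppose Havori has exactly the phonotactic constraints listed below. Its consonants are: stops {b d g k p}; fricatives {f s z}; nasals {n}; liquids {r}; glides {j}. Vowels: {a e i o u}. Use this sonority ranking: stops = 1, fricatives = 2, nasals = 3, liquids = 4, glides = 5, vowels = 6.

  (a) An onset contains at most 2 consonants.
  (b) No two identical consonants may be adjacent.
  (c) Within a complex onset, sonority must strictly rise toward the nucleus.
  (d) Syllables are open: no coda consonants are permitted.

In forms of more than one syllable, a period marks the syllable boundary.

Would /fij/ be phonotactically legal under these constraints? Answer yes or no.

/fij/ — violates constraint (d): syllable 1 coda /j/ has 1 consonant (> 0) → phonotactically illegal

no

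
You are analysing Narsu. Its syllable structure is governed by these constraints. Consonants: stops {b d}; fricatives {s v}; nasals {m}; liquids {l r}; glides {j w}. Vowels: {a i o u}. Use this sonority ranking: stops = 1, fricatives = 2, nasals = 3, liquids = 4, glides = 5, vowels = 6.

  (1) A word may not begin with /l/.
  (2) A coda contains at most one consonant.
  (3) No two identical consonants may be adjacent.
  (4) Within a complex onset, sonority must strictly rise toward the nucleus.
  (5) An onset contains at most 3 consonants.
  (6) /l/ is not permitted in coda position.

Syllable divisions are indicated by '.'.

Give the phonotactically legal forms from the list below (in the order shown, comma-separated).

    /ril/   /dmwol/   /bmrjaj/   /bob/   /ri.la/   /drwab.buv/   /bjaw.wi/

/bob/, /ri.la/

/ril/ — violates constraint 6: syllable 1 coda contains /l/ → phonotactically illegal
/dmwol/ — violates constraint 6: syllable 1 coda contains /l/ → phonotactically illegal
/bmrjaj/ — violates constraint 5: syllable 1 onset /bmrj/ has 4 consonants (> 3) → phonotactically illegal
/bob/ — σ1 onset /b/, coda /b/ ok → phonotactically legal
/ri.la/ — σ1 onset /r/, coda /∅/ ok; σ2 onset /l/, coda /∅/ ok → phonotactically legal
/drwab.buv/ — violates constraint 3: adjacent identical consonants /bb/ → phonotactically illegal
/bjaw.wi/ — violates constraint 3: adjacent identical consonants /ww/ → phonotactically illegal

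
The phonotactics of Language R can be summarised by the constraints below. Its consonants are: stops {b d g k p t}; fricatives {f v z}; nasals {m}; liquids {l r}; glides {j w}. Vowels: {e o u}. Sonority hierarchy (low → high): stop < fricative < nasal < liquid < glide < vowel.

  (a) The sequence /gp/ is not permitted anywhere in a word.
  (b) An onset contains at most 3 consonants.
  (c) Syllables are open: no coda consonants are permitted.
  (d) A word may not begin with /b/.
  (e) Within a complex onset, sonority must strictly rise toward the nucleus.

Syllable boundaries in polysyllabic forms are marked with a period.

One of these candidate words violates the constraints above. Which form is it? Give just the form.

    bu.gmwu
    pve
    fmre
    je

bu.gmwu

bu.gmwu — violates constraint (d): word begins with /b/ → illicit
pve — σ1 onset /pv/ (1→2 rises), coda /∅/ ok → licit
fmre — σ1 onset /fmr/ (2→3→4 rises), coda /∅/ ok → licit
je — σ1 onset /j/, coda /∅/ ok → licit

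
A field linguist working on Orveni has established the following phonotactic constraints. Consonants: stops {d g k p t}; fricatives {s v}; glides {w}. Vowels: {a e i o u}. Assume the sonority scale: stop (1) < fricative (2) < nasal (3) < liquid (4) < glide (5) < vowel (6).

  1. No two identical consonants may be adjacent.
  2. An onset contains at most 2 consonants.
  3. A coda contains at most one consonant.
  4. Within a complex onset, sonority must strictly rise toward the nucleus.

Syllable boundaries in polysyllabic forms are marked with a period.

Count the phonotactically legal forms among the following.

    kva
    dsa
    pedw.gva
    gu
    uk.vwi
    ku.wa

5

kva — σ1 onset /kv/ (1→2 rises), coda /∅/ ok → phonotactically legal
dsa — σ1 onset /ds/ (1→2 rises), coda /∅/ ok → phonotactically legal
pedw.gva — violates constraint 3: syllable 1 coda /dw/ has 2 consonants (> 1) → phonotactically illegal
gu — σ1 onset /g/, coda /∅/ ok → phonotactically legal
uk.vwi — σ1 onset /∅/, coda /k/ ok; σ2 onset /vw/ (2→5 rises), coda /∅/ ok → phonotactically legal
ku.wa — σ1 onset /k/, coda /∅/ ok; σ2 onset /w/, coda /∅/ ok → phonotactically legal
Phonotactically legal: kva, dsa, gu, uk.vwi, ku.wa → 5.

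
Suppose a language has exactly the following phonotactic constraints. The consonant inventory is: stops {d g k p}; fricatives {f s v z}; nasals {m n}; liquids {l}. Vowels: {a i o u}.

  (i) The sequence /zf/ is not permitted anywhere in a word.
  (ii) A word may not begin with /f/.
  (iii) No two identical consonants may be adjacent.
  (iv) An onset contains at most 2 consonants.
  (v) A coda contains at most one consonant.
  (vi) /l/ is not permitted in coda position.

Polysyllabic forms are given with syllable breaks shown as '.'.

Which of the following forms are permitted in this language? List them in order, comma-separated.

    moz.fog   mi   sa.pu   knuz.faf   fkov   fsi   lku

moz.fog — violates constraint (i): contains banned sequence /zf/ → not permitted
mi — σ1 onset /m/, coda /∅/ ok → permitted
sa.pu — σ1 onset /s/, coda /∅/ ok; σ2 onset /p/, coda /∅/ ok → permitted
knuz.faf — violates constraint (i): contains banned sequence /zf/ → not permitted
fkov — violates constraint (ii): word begins with /f/ → not permitted
fsi — violates constraint (ii): word begins with /f/ → not permitted
lku — σ1 onset /lk/ (2C), coda /∅/ ok → permitted

mi, sa.pu, lku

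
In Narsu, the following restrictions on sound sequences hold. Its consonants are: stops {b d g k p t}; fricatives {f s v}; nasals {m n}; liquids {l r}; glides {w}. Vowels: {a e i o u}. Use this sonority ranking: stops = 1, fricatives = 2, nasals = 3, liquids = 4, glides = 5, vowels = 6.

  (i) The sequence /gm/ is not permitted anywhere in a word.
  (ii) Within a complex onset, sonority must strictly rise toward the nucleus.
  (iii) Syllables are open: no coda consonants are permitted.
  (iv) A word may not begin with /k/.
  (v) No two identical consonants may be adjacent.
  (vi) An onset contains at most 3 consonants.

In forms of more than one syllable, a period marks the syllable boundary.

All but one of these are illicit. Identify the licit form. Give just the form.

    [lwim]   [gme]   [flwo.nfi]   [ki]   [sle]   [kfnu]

[lwim] — violates constraint (iii): syllable 1 coda /m/ has 1 consonant (> 0) → illicit
[gme] — violates constraint (i): contains banned sequence /gm/ → illicit
[flwo.nfi] — violates constraint (ii): syllable 2 onset /nf/: /n/ (nasal, 3) → /f/ (fricative, 2) does not rise → illicit
[ki] — violates constraint (iv): word begins with /k/ → illicit
[sle] — σ1 onset /sl/ (2→4 rises), coda /∅/ ok → licit
[kfnu] — violates constraint (iv): word begins with /k/ → illicit

[sle]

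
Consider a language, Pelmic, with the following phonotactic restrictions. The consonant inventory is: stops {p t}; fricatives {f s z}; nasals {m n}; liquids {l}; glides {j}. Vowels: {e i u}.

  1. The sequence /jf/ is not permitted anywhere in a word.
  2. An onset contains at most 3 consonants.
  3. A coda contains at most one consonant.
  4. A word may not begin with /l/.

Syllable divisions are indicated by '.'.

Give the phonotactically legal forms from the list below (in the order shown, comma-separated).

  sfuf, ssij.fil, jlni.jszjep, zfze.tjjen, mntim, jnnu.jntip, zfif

sfuf — σ1 onset /sf/ (2C), coda /f/ ok → phonotactically legal
ssij.fil — violates constraint 1: contains banned sequence /jf/ → phonotactically illegal
jlni.jszjep — violates constraint 2: syllable 2 onset /jszj/ has 4 consonants (> 3) → phonotactically illegal
zfze.tjjen — σ1 onset /zfz/ (3C), coda /∅/ ok; σ2 onset /tjj/ (3C), coda /n/ ok → phonotactically legal
mntim — σ1 onset /mnt/ (3C), coda /m/ ok → phonotactically legal
jnnu.jntip — σ1 onset /jnn/ (3C), coda /∅/ ok; σ2 onset /jnt/ (3C), coda /p/ ok → phonotactically legal
zfif — σ1 onset /zf/ (2C), coda /f/ ok → phonotactically legal

sfuf, zfze.tjjen, mntim, jnnu.jntip, zfif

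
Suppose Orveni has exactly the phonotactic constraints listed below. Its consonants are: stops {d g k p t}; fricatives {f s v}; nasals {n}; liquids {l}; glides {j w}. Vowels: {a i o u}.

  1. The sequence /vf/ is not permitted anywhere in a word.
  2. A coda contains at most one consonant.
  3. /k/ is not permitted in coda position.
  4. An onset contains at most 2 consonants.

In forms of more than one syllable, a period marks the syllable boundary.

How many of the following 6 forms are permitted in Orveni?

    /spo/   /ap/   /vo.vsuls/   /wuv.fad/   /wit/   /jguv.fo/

3

/spo/ — σ1 onset /sp/ (2C), coda /∅/ ok → permitted
/ap/ — σ1 onset /∅/, coda /p/ ok → permitted
/vo.vsuls/ — violates constraint 2: syllable 2 coda /ls/ has 2 consonants (> 1) → not permitted
/wuv.fad/ — violates constraint 1: contains banned sequence /vf/ → not permitted
/wit/ — σ1 onset /w/, coda /t/ ok → permitted
/jguv.fo/ — violates constraint 1: contains banned sequence /vf/ → not permitted
Permitted: /spo/, /ap/, /wit/ → 3.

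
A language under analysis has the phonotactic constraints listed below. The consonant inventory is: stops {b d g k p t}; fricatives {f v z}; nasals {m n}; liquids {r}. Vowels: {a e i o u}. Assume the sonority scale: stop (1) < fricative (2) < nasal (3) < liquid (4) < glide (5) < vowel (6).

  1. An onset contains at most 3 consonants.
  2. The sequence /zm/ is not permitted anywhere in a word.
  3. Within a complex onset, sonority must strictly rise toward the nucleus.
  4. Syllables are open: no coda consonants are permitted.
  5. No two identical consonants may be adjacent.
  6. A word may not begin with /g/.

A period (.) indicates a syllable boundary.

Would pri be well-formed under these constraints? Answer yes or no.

yes

pri — σ1 onset /pr/ (1→4 rises), coda /∅/ ok → well-formed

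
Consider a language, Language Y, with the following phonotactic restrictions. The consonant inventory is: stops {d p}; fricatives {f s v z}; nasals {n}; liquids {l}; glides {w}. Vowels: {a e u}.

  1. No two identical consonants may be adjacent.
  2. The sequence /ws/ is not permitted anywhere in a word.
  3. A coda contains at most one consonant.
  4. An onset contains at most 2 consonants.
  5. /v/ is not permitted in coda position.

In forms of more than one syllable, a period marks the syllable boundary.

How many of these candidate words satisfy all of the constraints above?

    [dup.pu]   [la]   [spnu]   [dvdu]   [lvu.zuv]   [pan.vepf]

[dup.pu] — violates constraint 1: adjacent identical consonants /pp/ → not permitted
[la] — σ1 onset /l/, coda /∅/ ok → permitted
[spnu] — violates constraint 4: syllable 1 onset /spn/ has 3 consonants (> 2) → not permitted
[dvdu] — violates constraint 4: syllable 1 onset /dvd/ has 3 consonants (> 2) → not permitted
[lvu.zuv] — violates constraint 5: syllable 2 coda contains /v/ → not permitted
[pan.vepf] — violates constraint 3: syllable 2 coda /pf/ has 2 consonants (> 1) → not permitted
Permitted: [la] → 1.

1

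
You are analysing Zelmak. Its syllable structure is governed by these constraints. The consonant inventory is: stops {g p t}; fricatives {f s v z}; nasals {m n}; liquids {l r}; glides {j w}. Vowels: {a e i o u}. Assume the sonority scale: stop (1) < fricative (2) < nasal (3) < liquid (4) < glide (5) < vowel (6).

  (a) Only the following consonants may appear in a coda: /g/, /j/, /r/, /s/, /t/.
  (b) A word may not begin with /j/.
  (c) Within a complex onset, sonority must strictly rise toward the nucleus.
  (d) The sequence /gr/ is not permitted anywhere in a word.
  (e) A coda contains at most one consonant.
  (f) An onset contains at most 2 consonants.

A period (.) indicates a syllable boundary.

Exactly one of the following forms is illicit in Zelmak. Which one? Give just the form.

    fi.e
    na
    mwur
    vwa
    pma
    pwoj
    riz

fi.e — σ1 onset /f/, coda /∅/ ok; σ2 onset /∅/, coda /∅/ ok → licit
na — σ1 onset /n/, coda /∅/ ok → licit
mwur — σ1 onset /mw/ (3→5 rises), coda /r/ ok → licit
vwa — σ1 onset /vw/ (2→5 rises), coda /∅/ ok → licit
pma — σ1 onset /pm/ (1→3 rises), coda /∅/ ok → licit
pwoj — σ1 onset /pw/ (1→5 rises), coda /j/ ok → licit
riz — violates constraint (a): syllable 1 coda contains /z/, which is not a licensed coda consonant → illicit

riz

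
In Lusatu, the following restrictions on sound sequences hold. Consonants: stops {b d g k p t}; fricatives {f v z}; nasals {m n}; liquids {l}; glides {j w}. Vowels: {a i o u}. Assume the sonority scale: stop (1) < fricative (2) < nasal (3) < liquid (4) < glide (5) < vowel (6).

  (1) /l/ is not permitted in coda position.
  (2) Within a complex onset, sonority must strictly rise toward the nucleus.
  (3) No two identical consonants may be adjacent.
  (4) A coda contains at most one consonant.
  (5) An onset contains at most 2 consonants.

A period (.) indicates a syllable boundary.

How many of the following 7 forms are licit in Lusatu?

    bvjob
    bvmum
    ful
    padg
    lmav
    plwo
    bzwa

bvjob — violates constraint 5: syllable 1 onset /bvj/ has 3 consonants (> 2) → illicit
bvmum — violates constraint 5: syllable 1 onset /bvm/ has 3 consonants (> 2) → illicit
ful — violates constraint 1: syllable 1 coda contains /l/ → illicit
padg — violates constraint 4: syllable 1 coda /dg/ has 2 consonants (> 1) → illicit
lmav — violates constraint 2: syllable 1 onset /lm/: /l/ (liquid, 4) → /m/ (nasal, 3) does not rise → illicit
plwo — violates constraint 5: syllable 1 onset /plw/ has 3 consonants (> 2) → illicit
bzwa — violates constraint 5: syllable 1 onset /bzw/ has 3 consonants (> 2) → illicit
No form is licit → 0.

0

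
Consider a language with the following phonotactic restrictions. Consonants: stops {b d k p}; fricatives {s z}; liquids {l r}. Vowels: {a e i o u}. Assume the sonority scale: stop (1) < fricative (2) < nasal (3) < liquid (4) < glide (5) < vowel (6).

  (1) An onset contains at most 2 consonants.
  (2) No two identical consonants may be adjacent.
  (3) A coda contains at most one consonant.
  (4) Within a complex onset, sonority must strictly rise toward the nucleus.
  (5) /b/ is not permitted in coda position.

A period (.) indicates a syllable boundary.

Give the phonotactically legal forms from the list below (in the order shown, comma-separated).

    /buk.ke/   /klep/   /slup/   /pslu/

/buk.ke/ — violates constraint 2: adjacent identical consonants /kk/ → phonotactically illegal
/klep/ — σ1 onset /kl/ (1→4 rises), coda /p/ ok → phonotactically legal
/slup/ — σ1 onset /sl/ (2→4 rises), coda /p/ ok → phonotactically legal
/pslu/ — violates constraint 1: syllable 1 onset /psl/ has 3 consonants (> 2) → phonotactically illegal

/klep/, /slup/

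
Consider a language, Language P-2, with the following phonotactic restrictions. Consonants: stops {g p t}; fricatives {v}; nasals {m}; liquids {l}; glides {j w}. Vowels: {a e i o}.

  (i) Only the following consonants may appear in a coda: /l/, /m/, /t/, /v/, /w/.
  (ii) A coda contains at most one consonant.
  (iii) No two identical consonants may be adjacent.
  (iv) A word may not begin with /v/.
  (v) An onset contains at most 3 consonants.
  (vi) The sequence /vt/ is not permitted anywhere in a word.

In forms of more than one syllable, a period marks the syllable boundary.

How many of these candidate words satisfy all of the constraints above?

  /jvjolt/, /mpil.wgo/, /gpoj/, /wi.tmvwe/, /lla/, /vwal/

1

/jvjolt/ — violates constraint (ii): syllable 1 coda /lt/ has 2 consonants (> 1) → not permitted
/mpil.wgo/ — σ1 onset /mp/ (2C), coda /l/ ok; σ2 onset /wg/ (2C), coda /∅/ ok → permitted
/gpoj/ — violates constraint (i): syllable 1 coda contains /j/, which is not a licensed coda consonant → not permitted
/wi.tmvwe/ — violates constraint (v): syllable 2 onset /tmvw/ has 4 consonants (> 3) → not permitted
/lla/ — violates constraint (iii): adjacent identical consonants /ll/ → not permitted
/vwal/ — violates constraint (iv): word begins with /v/ → not permitted
Permitted: /mpil.wgo/ → 1.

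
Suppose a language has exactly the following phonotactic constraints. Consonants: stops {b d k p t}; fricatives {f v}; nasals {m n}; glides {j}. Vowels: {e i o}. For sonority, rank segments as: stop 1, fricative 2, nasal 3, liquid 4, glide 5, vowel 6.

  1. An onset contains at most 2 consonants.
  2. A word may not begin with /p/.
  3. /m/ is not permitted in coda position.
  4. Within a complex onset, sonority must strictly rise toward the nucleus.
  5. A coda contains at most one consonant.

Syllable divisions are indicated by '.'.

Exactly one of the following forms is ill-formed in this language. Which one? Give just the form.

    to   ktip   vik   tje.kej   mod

to — σ1 onset /t/, coda /∅/ ok → well-formed
ktip — violates constraint 4: syllable 1 onset /kt/: /k/ (stop, 1) → /t/ (stop, 1) does not rise → ill-formed
vik — σ1 onset /v/, coda /k/ ok → well-formed
tje.kej — σ1 onset /tj/ (1→5 rises), coda /∅/ ok; σ2 onset /k/, coda /j/ ok → well-formed
mod — σ1 onset /m/, coda /d/ ok → well-formed

ktip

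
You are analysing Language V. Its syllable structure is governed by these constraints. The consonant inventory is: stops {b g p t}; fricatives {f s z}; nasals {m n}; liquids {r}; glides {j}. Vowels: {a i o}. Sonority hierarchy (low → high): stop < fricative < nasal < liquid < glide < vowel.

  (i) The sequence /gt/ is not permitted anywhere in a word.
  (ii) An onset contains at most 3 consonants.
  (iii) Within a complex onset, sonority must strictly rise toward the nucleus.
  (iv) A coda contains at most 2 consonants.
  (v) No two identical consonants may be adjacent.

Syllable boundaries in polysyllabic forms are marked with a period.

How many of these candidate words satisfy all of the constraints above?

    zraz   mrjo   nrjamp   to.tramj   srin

5

zraz — σ1 onset /zr/ (2→4 rises), coda /z/ ok → licit
mrjo — σ1 onset /mrj/ (3→4→5 rises), coda /∅/ ok → licit
nrjamp — σ1 onset /nrj/ (3→4→5 rises), coda /mp/ (2C) ok → licit
to.tramj — σ1 onset /t/, coda /∅/ ok; σ2 onset /tr/ (1→4 rises), coda /mj/ (2C) ok → licit
srin — σ1 onset /sr/ (2→4 rises), coda /n/ ok → licit
Licit: zraz, mrjo, nrjamp, to.tramj, srin → 5.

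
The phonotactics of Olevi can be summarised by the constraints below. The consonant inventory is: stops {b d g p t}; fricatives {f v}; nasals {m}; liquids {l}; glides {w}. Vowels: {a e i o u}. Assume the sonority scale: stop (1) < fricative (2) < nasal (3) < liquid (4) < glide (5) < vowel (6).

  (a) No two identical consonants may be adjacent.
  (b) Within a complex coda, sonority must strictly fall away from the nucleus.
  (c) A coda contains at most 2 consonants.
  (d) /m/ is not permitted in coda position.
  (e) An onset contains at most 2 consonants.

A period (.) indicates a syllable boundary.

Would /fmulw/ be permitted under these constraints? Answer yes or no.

no

/fmulw/ — violates constraint (b): syllable 1 coda /lw/: /l/ (liquid, 4) → /w/ (glide, 5) does not fall → not permitted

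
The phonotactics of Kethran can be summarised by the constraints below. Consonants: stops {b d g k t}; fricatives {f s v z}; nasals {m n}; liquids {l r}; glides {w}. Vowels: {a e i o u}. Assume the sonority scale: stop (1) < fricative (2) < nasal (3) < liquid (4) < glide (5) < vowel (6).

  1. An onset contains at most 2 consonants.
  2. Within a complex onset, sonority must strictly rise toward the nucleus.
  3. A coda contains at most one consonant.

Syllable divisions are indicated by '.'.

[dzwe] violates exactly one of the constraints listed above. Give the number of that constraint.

[dzwe]: syllable 1 onset /dzw/ has 3 consonants (> 2).
This is a violation of constraint 1: "An onset contains at most 2 consonants."
The remaining constraints (2, 3) are satisfied.

1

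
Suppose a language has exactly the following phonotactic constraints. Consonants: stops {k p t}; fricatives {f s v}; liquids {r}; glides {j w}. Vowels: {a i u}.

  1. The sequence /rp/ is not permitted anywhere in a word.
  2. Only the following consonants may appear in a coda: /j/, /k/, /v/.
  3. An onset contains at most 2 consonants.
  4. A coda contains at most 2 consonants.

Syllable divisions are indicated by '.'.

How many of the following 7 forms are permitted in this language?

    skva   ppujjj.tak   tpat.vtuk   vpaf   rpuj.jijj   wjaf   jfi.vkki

skva — violates constraint 3: syllable 1 onset /skv/ has 3 consonants (> 2) → not permitted
ppujjj.tak — violates constraint 4: syllable 1 coda /jjj/ has 3 consonants (> 2) → not permitted
tpat.vtuk — violates constraint 2: syllable 1 coda contains /t/, which is not a licensed coda consonant → not permitted
vpaf — violates constraint 2: syllable 1 coda contains /f/, which is not a licensed coda consonant → not permitted
rpuj.jijj — violates constraint 1: contains banned sequence /rp/ → not permitted
wjaf — violates constraint 2: syllable 1 coda contains /f/, which is not a licensed coda consonant → not permitted
jfi.vkki — violates constraint 3: syllable 2 onset /vkk/ has 3 consonants (> 2) → not permitted
No form is permitted → 0.

0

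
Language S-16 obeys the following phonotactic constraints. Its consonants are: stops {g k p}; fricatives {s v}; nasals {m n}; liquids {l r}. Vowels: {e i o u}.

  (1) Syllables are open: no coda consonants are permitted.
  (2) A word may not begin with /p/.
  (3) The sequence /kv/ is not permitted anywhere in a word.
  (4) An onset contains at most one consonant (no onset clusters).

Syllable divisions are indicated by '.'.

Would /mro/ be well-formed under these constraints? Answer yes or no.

/mro/ — violates constraint 4: syllable 1 onset /mr/ has 2 consonants (> 1) → ill-formed

no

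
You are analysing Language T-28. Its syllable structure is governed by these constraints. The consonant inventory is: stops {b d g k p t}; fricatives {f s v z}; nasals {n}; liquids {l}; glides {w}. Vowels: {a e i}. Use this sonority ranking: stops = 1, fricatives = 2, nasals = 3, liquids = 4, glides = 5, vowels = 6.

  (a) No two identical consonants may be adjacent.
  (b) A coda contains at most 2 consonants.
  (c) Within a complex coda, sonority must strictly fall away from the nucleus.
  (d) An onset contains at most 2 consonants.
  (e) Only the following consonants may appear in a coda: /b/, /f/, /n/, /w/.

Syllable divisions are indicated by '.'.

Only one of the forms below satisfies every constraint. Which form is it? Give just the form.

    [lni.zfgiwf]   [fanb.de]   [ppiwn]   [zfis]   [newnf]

[fanb.de]

[lni.zfgiwf] — violates constraint (d): syllable 2 onset /zfg/ has 3 consonants (> 2) → phonotactically illegal
[fanb.de] — σ1 onset /f/, coda /nb/ (3→1 falls) ok; σ2 onset /d/, coda /∅/ ok → phonotactically legal
[ppiwn] — violates constraint (a): adjacent identical consonants /pp/ → phonotactically illegal
[zfis] — violates constraint (e): syllable 1 coda contains /s/, which is not a licensed coda consonant → phonotactically illegal
[newnf] — violates constraint (b): syllable 1 coda /wnf/ has 3 consonants (> 2) → phonotactically illegal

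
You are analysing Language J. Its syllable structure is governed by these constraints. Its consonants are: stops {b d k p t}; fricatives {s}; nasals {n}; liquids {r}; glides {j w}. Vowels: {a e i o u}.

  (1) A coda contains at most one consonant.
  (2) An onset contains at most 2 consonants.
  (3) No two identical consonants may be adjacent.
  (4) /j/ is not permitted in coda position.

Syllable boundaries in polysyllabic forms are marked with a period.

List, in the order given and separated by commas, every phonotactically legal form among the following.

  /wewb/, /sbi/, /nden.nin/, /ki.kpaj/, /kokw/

/sbi/

/wewb/ — violates constraint 1: syllable 1 coda /wb/ has 2 consonants (> 1) → phonotactically illegal
/sbi/ — σ1 onset /sb/ (2C), coda /∅/ ok → phonotactically legal
/nden.nin/ — violates constraint 3: adjacent identical consonants /nn/ → phonotactically illegal
/ki.kpaj/ — violates constraint 4: syllable 2 coda contains /j/ → phonotactically illegal
/kokw/ — violates constraint 1: syllable 1 coda /kw/ has 2 consonants (> 1) → phonotactically illegal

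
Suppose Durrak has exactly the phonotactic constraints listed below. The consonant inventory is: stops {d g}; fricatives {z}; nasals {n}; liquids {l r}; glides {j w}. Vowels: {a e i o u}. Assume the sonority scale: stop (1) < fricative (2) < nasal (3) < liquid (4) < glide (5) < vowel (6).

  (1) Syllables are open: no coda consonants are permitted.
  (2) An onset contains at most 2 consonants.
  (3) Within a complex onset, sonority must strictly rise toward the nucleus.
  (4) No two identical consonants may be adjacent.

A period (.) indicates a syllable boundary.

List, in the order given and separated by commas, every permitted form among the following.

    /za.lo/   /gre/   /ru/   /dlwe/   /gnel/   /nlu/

/za.lo/, /gre/, /ru/, /nlu/

/za.lo/ — σ1 onset /z/, coda /∅/ ok; σ2 onset /l/, coda /∅/ ok → permitted
/gre/ — σ1 onset /gr/ (1→4 rises), coda /∅/ ok → permitted
/ru/ — σ1 onset /r/, coda /∅/ ok → permitted
/dlwe/ — violates constraint 2: syllable 1 onset /dlw/ has 3 consonants (> 2) → not permitted
/gnel/ — violates constraint 1: syllable 1 coda /l/ has 1 consonant (> 0) → not permitted
/nlu/ — σ1 onset /nl/ (3→4 rises), coda /∅/ ok → permitted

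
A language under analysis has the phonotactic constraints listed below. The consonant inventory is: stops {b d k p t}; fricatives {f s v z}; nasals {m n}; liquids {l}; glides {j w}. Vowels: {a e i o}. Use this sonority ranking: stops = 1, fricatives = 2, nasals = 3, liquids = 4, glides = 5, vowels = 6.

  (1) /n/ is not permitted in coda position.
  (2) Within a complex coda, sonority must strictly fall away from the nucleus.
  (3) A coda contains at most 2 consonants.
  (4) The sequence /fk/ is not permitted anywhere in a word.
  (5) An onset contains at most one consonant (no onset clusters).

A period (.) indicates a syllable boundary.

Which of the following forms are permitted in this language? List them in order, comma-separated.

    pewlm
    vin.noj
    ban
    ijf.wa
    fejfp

ijf.wa

pewlm — violates constraint 3: syllable 1 coda /wlm/ has 3 consonants (> 2) → not permitted
vin.noj — violates constraint 1: syllable 1 coda contains /n/ → not permitted
ban — violates constraint 1: syllable 1 coda contains /n/ → not permitted
ijf.wa — σ1 onset /∅/, coda /jf/ (5→2 falls) ok; σ2 onset /w/, coda /∅/ ok → permitted
fejfp — violates constraint 3: syllable 1 coda /jfp/ has 3 consonants (> 2) → not permitted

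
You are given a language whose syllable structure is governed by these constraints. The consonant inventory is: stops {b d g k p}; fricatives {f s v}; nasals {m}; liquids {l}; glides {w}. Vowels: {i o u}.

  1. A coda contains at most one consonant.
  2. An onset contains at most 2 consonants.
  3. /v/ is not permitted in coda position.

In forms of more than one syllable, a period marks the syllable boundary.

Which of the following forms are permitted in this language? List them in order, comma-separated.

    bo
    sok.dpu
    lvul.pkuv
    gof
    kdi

bo, sok.dpu, gof, kdi

bo — σ1 onset /b/, coda /∅/ ok → permitted
sok.dpu — σ1 onset /s/, coda /k/ ok; σ2 onset /dp/ (2C), coda /∅/ ok → permitted
lvul.pkuv — violates constraint 3: syllable 2 coda contains /v/ → not permitted
gof — σ1 onset /g/, coda /f/ ok → permitted
kdi — σ1 onset /kd/ (2C), coda /∅/ ok → permitted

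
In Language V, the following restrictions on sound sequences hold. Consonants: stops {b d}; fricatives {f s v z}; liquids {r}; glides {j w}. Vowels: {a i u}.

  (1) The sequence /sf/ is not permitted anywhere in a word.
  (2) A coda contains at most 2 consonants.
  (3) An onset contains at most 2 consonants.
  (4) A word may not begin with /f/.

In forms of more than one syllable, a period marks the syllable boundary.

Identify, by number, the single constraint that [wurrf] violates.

2

[wurrf]: syllable 1 coda /rrf/ has 3 consonants (> 2).
This is a violation of constraint 2: "A coda contains at most 2 consonants."
The remaining constraints (1, 3, 4) are satisfied.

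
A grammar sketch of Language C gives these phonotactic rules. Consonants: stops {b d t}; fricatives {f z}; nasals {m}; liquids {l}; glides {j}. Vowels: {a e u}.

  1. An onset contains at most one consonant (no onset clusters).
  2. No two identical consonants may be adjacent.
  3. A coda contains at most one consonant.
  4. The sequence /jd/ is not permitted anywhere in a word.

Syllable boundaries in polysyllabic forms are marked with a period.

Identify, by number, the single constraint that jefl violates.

jefl: syllable 1 coda /fl/ has 2 consonants (> 1).
This is a violation of constraint 3: "A coda contains at most one consonant."
The remaining constraints (1, 2, 4) are satisfied.

3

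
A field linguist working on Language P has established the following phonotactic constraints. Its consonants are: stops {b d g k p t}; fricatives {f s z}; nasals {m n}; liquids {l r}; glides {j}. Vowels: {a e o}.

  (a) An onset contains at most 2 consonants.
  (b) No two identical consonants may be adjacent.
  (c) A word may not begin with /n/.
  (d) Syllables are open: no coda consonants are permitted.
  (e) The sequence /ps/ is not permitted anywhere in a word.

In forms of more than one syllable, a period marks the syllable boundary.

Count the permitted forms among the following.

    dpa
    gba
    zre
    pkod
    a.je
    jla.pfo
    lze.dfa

dpa — σ1 onset /dp/ (2C), coda /∅/ ok → permitted
gba — σ1 onset /gb/ (2C), coda /∅/ ok → permitted
zre — σ1 onset /zr/ (2C), coda /∅/ ok → permitted
pkod — violates constraint (d): syllable 1 coda /d/ has 1 consonant (> 0) → not permitted
a.je — σ1 onset /∅/, coda /∅/ ok; σ2 onset /j/, coda /∅/ ok → permitted
jla.pfo — σ1 onset /jl/ (2C), coda /∅/ ok; σ2 onset /pf/ (2C), coda /∅/ ok → permitted
lze.dfa — σ1 onset /lz/ (2C), coda /∅/ ok; σ2 onset /df/ (2C), coda /∅/ ok → permitted
Permitted: dpa, gba, zre, a.je, jla.pfo, lze.dfa → 6.

6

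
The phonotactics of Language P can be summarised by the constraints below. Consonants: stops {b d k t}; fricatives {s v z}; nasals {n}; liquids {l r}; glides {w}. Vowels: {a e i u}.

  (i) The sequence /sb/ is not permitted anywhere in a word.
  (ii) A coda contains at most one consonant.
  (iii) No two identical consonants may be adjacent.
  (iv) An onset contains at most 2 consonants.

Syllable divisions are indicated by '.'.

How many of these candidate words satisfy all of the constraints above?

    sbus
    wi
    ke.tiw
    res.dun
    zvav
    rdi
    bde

6

sbus — violates constraint (i): contains banned sequence /sb/ → not permitted
wi — σ1 onset /w/, coda /∅/ ok → permitted
ke.tiw — σ1 onset /k/, coda /∅/ ok; σ2 onset /t/, coda /w/ ok → permitted
res.dun — σ1 onset /r/, coda /s/ ok; σ2 onset /d/, coda /n/ ok → permitted
zvav — σ1 onset /zv/ (2C), coda /v/ ok → permitted
rdi — σ1 onset /rd/ (2C), coda /∅/ ok → permitted
bde — σ1 onset /bd/ (2C), coda /∅/ ok → permitted
Permitted: wi, ke.tiw, res.dun, zvav, rdi, bde → 6.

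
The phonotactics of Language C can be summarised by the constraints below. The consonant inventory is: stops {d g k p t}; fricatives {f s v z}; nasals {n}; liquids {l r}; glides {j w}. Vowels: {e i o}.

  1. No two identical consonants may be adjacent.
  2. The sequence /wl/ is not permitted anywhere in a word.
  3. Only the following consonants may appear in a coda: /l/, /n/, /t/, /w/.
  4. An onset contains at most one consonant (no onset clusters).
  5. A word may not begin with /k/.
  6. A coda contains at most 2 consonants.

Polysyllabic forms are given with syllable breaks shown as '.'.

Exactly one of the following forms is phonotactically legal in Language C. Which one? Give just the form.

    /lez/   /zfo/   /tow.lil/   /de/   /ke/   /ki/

/lez/ — violates constraint 3: syllable 1 coda contains /z/, which is not a licensed coda consonant → phonotactically illegal
/zfo/ — violates constraint 4: syllable 1 onset /zf/ has 2 consonants (> 1) → phonotactically illegal
/tow.lil/ — violates constraint 2: contains banned sequence /wl/ → phonotactically illegal
/de/ — σ1 onset /d/, coda /∅/ ok → phonotactically legal
/ke/ — violates constraint 5: word begins with /k/ → phonotactically illegal
/ki/ — violates constraint 5: word begins with /k/ → phonotactically illegal

/de/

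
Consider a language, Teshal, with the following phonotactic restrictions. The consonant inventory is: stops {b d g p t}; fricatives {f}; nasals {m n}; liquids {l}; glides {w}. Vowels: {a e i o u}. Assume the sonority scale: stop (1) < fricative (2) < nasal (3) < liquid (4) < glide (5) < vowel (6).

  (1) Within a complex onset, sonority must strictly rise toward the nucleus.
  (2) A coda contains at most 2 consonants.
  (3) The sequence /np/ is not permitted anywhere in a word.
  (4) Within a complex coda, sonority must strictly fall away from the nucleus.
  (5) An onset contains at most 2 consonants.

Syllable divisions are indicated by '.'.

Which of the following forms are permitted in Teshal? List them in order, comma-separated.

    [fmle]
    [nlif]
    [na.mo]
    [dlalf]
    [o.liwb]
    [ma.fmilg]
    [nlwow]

[fmle] — violates constraint 5: syllable 1 onset /fml/ has 3 consonants (> 2) → not permitted
[nlif] — σ1 onset /nl/ (3→4 rises), coda /f/ ok → permitted
[na.mo] — σ1 onset /n/, coda /∅/ ok; σ2 onset /m/, coda /∅/ ok → permitted
[dlalf] — σ1 onset /dl/ (1→4 rises), coda /lf/ (4→2 falls) ok → permitted
[o.liwb] — σ1 onset /∅/, coda /∅/ ok; σ2 onset /l/, coda /wb/ (5→1 falls) ok → permitted
[ma.fmilg] — σ1 onset /m/, coda /∅/ ok; σ2 onset /fm/ (2→3 rises), coda /lg/ (4→1 falls) ok → permitted
[nlwow] — violates constraint 5: syllable 1 onset /nlw/ has 3 consonants (> 2) → not permitted

[nlif], [na.mo], [dlalf], [o.liwb], [ma.fmilg]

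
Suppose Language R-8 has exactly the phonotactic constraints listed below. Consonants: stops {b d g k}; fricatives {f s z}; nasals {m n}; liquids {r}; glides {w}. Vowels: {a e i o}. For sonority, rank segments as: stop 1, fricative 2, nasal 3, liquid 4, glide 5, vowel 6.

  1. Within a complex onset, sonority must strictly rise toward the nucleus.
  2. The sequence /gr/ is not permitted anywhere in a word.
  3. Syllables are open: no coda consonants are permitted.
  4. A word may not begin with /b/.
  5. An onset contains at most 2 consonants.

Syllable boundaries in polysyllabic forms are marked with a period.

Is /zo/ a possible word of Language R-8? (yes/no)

/zo/ — σ1 onset /z/, coda /∅/ ok → well-formed

yes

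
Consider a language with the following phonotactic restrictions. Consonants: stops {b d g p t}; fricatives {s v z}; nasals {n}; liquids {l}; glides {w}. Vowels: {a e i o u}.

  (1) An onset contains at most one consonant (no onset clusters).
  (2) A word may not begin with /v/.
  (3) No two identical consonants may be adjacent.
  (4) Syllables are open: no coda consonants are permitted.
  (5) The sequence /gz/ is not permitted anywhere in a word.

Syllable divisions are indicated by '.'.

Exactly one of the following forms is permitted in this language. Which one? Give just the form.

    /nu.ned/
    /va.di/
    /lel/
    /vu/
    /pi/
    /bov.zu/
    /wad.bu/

/nu.ned/ — violates constraint 4: syllable 2 coda /d/ has 1 consonant (> 0) → not permitted
/va.di/ — violates constraint 2: word begins with /v/ → not permitted
/lel/ — violates constraint 4: syllable 1 coda /l/ has 1 consonant (> 0) → not permitted
/vu/ — violates constraint 2: word begins with /v/ → not permitted
/pi/ — σ1 onset /p/, coda /∅/ ok → permitted
/bov.zu/ — violates constraint 4: syllable 1 coda /v/ has 1 consonant (> 0) → not permitted
/wad.bu/ — violates constraint 4: syllable 1 coda /d/ has 1 consonant (> 0) → not permitted

/pi/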